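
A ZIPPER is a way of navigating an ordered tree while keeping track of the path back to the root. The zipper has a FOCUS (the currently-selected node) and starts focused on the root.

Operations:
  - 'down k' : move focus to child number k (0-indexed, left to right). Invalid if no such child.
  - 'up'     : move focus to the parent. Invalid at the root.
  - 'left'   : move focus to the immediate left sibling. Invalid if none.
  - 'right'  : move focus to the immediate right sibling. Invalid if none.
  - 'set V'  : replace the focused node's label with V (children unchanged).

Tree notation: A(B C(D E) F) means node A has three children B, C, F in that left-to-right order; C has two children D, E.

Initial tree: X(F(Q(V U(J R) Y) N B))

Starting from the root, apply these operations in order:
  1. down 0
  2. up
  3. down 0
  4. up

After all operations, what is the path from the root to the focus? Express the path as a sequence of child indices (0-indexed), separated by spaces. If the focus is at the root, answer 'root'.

Step 1 (down 0): focus=F path=0 depth=1 children=['Q', 'N', 'B'] left=[] right=[] parent=X
Step 2 (up): focus=X path=root depth=0 children=['F'] (at root)
Step 3 (down 0): focus=F path=0 depth=1 children=['Q', 'N', 'B'] left=[] right=[] parent=X
Step 4 (up): focus=X path=root depth=0 children=['F'] (at root)

Answer: root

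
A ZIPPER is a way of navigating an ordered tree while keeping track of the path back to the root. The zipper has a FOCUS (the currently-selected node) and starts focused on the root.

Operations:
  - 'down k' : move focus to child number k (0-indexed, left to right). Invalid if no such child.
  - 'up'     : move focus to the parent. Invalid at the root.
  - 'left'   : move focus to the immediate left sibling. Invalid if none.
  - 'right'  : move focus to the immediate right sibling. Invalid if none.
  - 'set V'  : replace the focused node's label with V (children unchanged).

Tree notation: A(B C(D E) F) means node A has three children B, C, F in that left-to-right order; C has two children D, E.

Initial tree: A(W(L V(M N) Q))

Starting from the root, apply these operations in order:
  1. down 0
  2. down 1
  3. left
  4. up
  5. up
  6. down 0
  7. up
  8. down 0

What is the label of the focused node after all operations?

Step 1 (down 0): focus=W path=0 depth=1 children=['L', 'V', 'Q'] left=[] right=[] parent=A
Step 2 (down 1): focus=V path=0/1 depth=2 children=['M', 'N'] left=['L'] right=['Q'] parent=W
Step 3 (left): focus=L path=0/0 depth=2 children=[] left=[] right=['V', 'Q'] parent=W
Step 4 (up): focus=W path=0 depth=1 children=['L', 'V', 'Q'] left=[] right=[] parent=A
Step 5 (up): focus=A path=root depth=0 children=['W'] (at root)
Step 6 (down 0): focus=W path=0 depth=1 children=['L', 'V', 'Q'] left=[] right=[] parent=A
Step 7 (up): focus=A path=root depth=0 children=['W'] (at root)
Step 8 (down 0): focus=W path=0 depth=1 children=['L', 'V', 'Q'] left=[] right=[] parent=A

Answer: W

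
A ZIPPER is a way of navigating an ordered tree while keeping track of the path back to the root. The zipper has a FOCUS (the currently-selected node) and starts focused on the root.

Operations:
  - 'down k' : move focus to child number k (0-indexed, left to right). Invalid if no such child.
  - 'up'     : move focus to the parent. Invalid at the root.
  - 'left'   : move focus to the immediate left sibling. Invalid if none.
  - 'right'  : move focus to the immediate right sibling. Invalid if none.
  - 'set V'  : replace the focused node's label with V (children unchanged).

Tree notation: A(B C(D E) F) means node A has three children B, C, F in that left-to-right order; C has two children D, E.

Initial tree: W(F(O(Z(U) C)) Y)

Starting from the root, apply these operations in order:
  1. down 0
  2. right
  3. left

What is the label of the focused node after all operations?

Step 1 (down 0): focus=F path=0 depth=1 children=['O'] left=[] right=['Y'] parent=W
Step 2 (right): focus=Y path=1 depth=1 children=[] left=['F'] right=[] parent=W
Step 3 (left): focus=F path=0 depth=1 children=['O'] left=[] right=['Y'] parent=W

Answer: F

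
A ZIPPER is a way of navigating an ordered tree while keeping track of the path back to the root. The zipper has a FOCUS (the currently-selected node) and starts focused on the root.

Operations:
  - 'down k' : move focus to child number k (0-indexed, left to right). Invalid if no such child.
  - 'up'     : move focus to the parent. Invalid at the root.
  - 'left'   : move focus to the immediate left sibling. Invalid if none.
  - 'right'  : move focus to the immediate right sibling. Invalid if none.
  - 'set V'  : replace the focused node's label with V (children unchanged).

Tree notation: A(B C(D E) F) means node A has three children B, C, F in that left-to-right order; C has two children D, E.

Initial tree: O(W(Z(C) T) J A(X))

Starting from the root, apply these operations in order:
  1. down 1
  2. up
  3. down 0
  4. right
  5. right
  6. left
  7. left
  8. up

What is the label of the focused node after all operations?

Answer: O

Derivation:
Step 1 (down 1): focus=J path=1 depth=1 children=[] left=['W'] right=['A'] parent=O
Step 2 (up): focus=O path=root depth=0 children=['W', 'J', 'A'] (at root)
Step 3 (down 0): focus=W path=0 depth=1 children=['Z', 'T'] left=[] right=['J', 'A'] parent=O
Step 4 (right): focus=J path=1 depth=1 children=[] left=['W'] right=['A'] parent=O
Step 5 (right): focus=A path=2 depth=1 children=['X'] left=['W', 'J'] right=[] parent=O
Step 6 (left): focus=J path=1 depth=1 children=[] left=['W'] right=['A'] parent=O
Step 7 (left): focus=W path=0 depth=1 children=['Z', 'T'] left=[] right=['J', 'A'] parent=O
Step 8 (up): focus=O path=root depth=0 children=['W', 'J', 'A'] (at root)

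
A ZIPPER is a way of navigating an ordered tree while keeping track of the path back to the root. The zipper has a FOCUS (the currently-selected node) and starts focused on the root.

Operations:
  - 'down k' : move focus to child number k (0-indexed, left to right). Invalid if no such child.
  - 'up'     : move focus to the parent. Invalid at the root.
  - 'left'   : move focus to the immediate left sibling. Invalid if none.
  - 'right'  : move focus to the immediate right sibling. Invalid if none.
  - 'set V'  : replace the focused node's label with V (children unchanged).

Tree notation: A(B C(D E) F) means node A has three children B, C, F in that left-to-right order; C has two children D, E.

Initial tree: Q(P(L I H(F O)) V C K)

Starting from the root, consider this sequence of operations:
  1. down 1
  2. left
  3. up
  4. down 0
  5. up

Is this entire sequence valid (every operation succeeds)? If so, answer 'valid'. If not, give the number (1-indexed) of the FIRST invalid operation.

Answer: valid

Derivation:
Step 1 (down 1): focus=V path=1 depth=1 children=[] left=['P'] right=['C', 'K'] parent=Q
Step 2 (left): focus=P path=0 depth=1 children=['L', 'I', 'H'] left=[] right=['V', 'C', 'K'] parent=Q
Step 3 (up): focus=Q path=root depth=0 children=['P', 'V', 'C', 'K'] (at root)
Step 4 (down 0): focus=P path=0 depth=1 children=['L', 'I', 'H'] left=[] right=['V', 'C', 'K'] parent=Q
Step 5 (up): focus=Q path=root depth=0 children=['P', 'V', 'C', 'K'] (at root)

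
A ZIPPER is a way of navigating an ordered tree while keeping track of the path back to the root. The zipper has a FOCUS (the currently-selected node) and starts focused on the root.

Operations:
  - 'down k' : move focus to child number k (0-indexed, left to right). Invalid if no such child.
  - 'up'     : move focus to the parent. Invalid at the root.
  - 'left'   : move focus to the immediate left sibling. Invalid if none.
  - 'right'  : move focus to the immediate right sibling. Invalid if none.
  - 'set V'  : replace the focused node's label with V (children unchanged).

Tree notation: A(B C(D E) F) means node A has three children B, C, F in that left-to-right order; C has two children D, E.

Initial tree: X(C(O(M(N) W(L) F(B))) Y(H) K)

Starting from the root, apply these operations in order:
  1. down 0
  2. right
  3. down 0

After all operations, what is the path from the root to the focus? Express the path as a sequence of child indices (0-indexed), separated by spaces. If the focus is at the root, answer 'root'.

Step 1 (down 0): focus=C path=0 depth=1 children=['O'] left=[] right=['Y', 'K'] parent=X
Step 2 (right): focus=Y path=1 depth=1 children=['H'] left=['C'] right=['K'] parent=X
Step 3 (down 0): focus=H path=1/0 depth=2 children=[] left=[] right=[] parent=Y

Answer: 1 0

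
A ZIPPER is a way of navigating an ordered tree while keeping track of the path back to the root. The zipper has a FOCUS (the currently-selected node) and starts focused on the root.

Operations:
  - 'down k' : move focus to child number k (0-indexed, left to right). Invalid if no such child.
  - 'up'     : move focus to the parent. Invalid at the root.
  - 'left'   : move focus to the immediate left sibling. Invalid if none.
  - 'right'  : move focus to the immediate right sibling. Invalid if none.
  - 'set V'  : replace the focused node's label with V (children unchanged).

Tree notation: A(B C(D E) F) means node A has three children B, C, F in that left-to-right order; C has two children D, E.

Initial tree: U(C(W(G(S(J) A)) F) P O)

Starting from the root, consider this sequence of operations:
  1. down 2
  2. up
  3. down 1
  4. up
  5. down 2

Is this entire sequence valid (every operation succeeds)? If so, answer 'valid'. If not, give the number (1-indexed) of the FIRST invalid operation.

Step 1 (down 2): focus=O path=2 depth=1 children=[] left=['C', 'P'] right=[] parent=U
Step 2 (up): focus=U path=root depth=0 children=['C', 'P', 'O'] (at root)
Step 3 (down 1): focus=P path=1 depth=1 children=[] left=['C'] right=['O'] parent=U
Step 4 (up): focus=U path=root depth=0 children=['C', 'P', 'O'] (at root)
Step 5 (down 2): focus=O path=2 depth=1 children=[] left=['C', 'P'] right=[] parent=U

Answer: valid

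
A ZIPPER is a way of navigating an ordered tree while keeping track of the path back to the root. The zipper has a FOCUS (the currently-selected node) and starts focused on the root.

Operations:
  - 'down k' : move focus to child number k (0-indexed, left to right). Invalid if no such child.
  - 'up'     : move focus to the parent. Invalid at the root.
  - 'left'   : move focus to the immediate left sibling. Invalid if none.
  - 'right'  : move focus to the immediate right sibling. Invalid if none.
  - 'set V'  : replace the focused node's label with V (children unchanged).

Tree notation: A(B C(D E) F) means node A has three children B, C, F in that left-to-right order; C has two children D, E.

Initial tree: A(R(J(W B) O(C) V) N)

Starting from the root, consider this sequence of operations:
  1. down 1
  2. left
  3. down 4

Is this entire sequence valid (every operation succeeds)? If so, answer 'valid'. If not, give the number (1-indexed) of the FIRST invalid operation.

Step 1 (down 1): focus=N path=1 depth=1 children=[] left=['R'] right=[] parent=A
Step 2 (left): focus=R path=0 depth=1 children=['J', 'O', 'V'] left=[] right=['N'] parent=A
Step 3 (down 4): INVALID

Answer: 3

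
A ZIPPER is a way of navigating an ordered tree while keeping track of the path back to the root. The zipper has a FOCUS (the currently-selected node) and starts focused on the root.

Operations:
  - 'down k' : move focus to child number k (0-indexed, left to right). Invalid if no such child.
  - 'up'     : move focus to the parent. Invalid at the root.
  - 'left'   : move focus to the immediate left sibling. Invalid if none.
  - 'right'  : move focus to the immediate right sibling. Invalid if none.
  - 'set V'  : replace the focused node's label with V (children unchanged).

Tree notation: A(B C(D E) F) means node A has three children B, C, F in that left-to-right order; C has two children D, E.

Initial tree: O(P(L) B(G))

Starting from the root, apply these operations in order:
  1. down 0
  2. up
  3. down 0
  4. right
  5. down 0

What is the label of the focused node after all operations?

Answer: G

Derivation:
Step 1 (down 0): focus=P path=0 depth=1 children=['L'] left=[] right=['B'] parent=O
Step 2 (up): focus=O path=root depth=0 children=['P', 'B'] (at root)
Step 3 (down 0): focus=P path=0 depth=1 children=['L'] left=[] right=['B'] parent=O
Step 4 (right): focus=B path=1 depth=1 children=['G'] left=['P'] right=[] parent=O
Step 5 (down 0): focus=G path=1/0 depth=2 children=[] left=[] right=[] parent=B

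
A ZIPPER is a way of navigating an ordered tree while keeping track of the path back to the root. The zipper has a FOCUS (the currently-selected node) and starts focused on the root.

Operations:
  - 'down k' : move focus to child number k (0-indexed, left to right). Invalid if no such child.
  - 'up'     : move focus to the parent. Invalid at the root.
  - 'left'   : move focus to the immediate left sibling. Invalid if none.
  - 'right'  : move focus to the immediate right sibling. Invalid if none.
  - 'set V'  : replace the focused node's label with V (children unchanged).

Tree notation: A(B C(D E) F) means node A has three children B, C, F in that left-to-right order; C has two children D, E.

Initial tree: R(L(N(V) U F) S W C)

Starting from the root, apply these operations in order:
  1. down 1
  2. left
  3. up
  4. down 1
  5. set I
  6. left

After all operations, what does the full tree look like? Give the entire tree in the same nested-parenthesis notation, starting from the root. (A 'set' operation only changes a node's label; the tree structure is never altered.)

Step 1 (down 1): focus=S path=1 depth=1 children=[] left=['L'] right=['W', 'C'] parent=R
Step 2 (left): focus=L path=0 depth=1 children=['N', 'U', 'F'] left=[] right=['S', 'W', 'C'] parent=R
Step 3 (up): focus=R path=root depth=0 children=['L', 'S', 'W', 'C'] (at root)
Step 4 (down 1): focus=S path=1 depth=1 children=[] left=['L'] right=['W', 'C'] parent=R
Step 5 (set I): focus=I path=1 depth=1 children=[] left=['L'] right=['W', 'C'] parent=R
Step 6 (left): focus=L path=0 depth=1 children=['N', 'U', 'F'] left=[] right=['I', 'W', 'C'] parent=R

Answer: R(L(N(V) U F) I W C)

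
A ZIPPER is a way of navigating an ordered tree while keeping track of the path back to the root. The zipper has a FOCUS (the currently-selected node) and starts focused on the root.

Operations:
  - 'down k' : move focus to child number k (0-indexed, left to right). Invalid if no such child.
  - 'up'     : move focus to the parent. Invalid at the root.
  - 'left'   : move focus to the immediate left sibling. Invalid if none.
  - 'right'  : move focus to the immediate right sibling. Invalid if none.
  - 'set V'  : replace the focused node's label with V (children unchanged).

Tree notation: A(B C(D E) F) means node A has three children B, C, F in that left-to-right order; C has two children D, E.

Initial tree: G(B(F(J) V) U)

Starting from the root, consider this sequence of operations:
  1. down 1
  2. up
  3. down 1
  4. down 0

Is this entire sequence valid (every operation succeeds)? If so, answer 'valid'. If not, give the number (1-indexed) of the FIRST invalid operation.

Answer: 4

Derivation:
Step 1 (down 1): focus=U path=1 depth=1 children=[] left=['B'] right=[] parent=G
Step 2 (up): focus=G path=root depth=0 children=['B', 'U'] (at root)
Step 3 (down 1): focus=U path=1 depth=1 children=[] left=['B'] right=[] parent=G
Step 4 (down 0): INVALID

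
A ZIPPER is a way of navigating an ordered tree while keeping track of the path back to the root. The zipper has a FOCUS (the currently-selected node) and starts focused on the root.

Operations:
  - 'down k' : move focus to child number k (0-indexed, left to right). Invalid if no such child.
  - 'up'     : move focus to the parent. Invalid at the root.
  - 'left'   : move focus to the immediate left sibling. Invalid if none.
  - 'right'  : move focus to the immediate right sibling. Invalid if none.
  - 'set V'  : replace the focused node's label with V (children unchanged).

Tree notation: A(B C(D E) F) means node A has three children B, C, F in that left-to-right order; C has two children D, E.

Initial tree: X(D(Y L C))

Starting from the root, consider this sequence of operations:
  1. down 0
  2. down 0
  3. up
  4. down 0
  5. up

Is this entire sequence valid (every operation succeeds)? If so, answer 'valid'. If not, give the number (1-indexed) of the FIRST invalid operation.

Answer: valid

Derivation:
Step 1 (down 0): focus=D path=0 depth=1 children=['Y', 'L', 'C'] left=[] right=[] parent=X
Step 2 (down 0): focus=Y path=0/0 depth=2 children=[] left=[] right=['L', 'C'] parent=D
Step 3 (up): focus=D path=0 depth=1 children=['Y', 'L', 'C'] left=[] right=[] parent=X
Step 4 (down 0): focus=Y path=0/0 depth=2 children=[] left=[] right=['L', 'C'] parent=D
Step 5 (up): focus=D path=0 depth=1 children=['Y', 'L', 'C'] left=[] right=[] parent=X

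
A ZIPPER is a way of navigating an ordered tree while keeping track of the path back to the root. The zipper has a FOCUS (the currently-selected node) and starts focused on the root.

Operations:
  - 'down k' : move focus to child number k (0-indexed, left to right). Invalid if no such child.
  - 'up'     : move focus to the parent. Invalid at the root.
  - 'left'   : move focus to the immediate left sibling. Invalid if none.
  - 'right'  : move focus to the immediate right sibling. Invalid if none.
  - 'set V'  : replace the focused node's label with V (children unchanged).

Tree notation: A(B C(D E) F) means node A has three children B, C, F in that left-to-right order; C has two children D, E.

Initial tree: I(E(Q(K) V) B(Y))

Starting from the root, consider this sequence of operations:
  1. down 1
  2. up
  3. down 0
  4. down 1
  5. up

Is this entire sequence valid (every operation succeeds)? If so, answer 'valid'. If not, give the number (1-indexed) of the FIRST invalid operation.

Answer: valid

Derivation:
Step 1 (down 1): focus=B path=1 depth=1 children=['Y'] left=['E'] right=[] parent=I
Step 2 (up): focus=I path=root depth=0 children=['E', 'B'] (at root)
Step 3 (down 0): focus=E path=0 depth=1 children=['Q', 'V'] left=[] right=['B'] parent=I
Step 4 (down 1): focus=V path=0/1 depth=2 children=[] left=['Q'] right=[] parent=E
Step 5 (up): focus=E path=0 depth=1 children=['Q', 'V'] left=[] right=['B'] parent=I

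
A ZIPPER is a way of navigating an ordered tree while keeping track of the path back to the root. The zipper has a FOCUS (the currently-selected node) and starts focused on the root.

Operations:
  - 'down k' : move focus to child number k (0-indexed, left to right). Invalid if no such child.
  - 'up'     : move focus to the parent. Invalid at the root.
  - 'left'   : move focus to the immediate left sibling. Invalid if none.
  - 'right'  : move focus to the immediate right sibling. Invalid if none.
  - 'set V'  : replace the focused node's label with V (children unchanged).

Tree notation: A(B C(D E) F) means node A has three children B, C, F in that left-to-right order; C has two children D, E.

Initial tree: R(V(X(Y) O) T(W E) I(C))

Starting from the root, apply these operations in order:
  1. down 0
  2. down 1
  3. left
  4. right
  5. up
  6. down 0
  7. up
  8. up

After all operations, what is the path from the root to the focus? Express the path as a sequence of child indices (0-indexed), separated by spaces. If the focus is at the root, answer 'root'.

Answer: root

Derivation:
Step 1 (down 0): focus=V path=0 depth=1 children=['X', 'O'] left=[] right=['T', 'I'] parent=R
Step 2 (down 1): focus=O path=0/1 depth=2 children=[] left=['X'] right=[] parent=V
Step 3 (left): focus=X path=0/0 depth=2 children=['Y'] left=[] right=['O'] parent=V
Step 4 (right): focus=O path=0/1 depth=2 children=[] left=['X'] right=[] parent=V
Step 5 (up): focus=V path=0 depth=1 children=['X', 'O'] left=[] right=['T', 'I'] parent=R
Step 6 (down 0): focus=X path=0/0 depth=2 children=['Y'] left=[] right=['O'] parent=V
Step 7 (up): focus=V path=0 depth=1 children=['X', 'O'] left=[] right=['T', 'I'] parent=R
Step 8 (up): focus=R path=root depth=0 children=['V', 'T', 'I'] (at root)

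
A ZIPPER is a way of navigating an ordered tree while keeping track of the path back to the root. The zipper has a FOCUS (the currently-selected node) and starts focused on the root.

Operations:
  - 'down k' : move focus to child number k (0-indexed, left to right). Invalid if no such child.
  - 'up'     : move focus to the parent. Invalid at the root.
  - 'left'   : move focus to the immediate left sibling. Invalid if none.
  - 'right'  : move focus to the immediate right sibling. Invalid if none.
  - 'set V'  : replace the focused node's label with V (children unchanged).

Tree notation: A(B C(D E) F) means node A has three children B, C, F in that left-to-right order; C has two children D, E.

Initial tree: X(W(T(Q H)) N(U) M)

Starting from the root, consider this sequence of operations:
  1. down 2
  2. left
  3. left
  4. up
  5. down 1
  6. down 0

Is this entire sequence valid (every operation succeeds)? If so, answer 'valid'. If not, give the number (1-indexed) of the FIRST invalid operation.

Step 1 (down 2): focus=M path=2 depth=1 children=[] left=['W', 'N'] right=[] parent=X
Step 2 (left): focus=N path=1 depth=1 children=['U'] left=['W'] right=['M'] parent=X
Step 3 (left): focus=W path=0 depth=1 children=['T'] left=[] right=['N', 'M'] parent=X
Step 4 (up): focus=X path=root depth=0 children=['W', 'N', 'M'] (at root)
Step 5 (down 1): focus=N path=1 depth=1 children=['U'] left=['W'] right=['M'] parent=X
Step 6 (down 0): focus=U path=1/0 depth=2 children=[] left=[] right=[] parent=N

Answer: valid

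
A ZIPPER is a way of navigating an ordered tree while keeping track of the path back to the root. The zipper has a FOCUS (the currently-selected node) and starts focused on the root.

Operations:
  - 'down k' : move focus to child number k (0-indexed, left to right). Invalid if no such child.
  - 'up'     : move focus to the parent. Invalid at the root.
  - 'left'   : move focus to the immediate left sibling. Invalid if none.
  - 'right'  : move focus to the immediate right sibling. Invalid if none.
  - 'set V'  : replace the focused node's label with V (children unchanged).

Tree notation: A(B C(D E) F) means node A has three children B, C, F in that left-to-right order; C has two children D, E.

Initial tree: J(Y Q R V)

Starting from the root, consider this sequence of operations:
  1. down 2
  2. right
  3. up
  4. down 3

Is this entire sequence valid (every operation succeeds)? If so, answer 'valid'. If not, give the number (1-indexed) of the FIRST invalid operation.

Step 1 (down 2): focus=R path=2 depth=1 children=[] left=['Y', 'Q'] right=['V'] parent=J
Step 2 (right): focus=V path=3 depth=1 children=[] left=['Y', 'Q', 'R'] right=[] parent=J
Step 3 (up): focus=J path=root depth=0 children=['Y', 'Q', 'R', 'V'] (at root)
Step 4 (down 3): focus=V path=3 depth=1 children=[] left=['Y', 'Q', 'R'] right=[] parent=J

Answer: valid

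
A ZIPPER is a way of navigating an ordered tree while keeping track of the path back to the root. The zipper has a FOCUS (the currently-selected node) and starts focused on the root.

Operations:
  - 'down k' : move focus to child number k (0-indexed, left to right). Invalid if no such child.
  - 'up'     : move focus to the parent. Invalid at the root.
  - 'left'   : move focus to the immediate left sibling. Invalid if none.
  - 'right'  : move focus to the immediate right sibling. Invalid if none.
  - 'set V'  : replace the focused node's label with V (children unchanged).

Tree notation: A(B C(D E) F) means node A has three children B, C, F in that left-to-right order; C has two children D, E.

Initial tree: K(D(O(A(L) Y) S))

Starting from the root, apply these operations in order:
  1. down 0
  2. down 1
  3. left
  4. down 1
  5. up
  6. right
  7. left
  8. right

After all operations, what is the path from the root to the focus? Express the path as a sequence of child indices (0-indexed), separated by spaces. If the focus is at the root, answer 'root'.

Step 1 (down 0): focus=D path=0 depth=1 children=['O', 'S'] left=[] right=[] parent=K
Step 2 (down 1): focus=S path=0/1 depth=2 children=[] left=['O'] right=[] parent=D
Step 3 (left): focus=O path=0/0 depth=2 children=['A', 'Y'] left=[] right=['S'] parent=D
Step 4 (down 1): focus=Y path=0/0/1 depth=3 children=[] left=['A'] right=[] parent=O
Step 5 (up): focus=O path=0/0 depth=2 children=['A', 'Y'] left=[] right=['S'] parent=D
Step 6 (right): focus=S path=0/1 depth=2 children=[] left=['O'] right=[] parent=D
Step 7 (left): focus=O path=0/0 depth=2 children=['A', 'Y'] left=[] right=['S'] parent=D
Step 8 (right): focus=S path=0/1 depth=2 children=[] left=['O'] right=[] parent=D

Answer: 0 1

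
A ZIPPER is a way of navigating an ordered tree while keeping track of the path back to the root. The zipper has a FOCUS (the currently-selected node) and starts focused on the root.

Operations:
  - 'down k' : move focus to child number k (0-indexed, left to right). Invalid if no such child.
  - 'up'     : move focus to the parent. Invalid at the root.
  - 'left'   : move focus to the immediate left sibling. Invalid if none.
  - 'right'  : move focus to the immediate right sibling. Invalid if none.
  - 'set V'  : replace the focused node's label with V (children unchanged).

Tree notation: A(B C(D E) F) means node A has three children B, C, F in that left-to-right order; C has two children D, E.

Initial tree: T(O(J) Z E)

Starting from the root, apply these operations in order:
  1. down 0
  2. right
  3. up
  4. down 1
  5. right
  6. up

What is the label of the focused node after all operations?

Answer: T

Derivation:
Step 1 (down 0): focus=O path=0 depth=1 children=['J'] left=[] right=['Z', 'E'] parent=T
Step 2 (right): focus=Z path=1 depth=1 children=[] left=['O'] right=['E'] parent=T
Step 3 (up): focus=T path=root depth=0 children=['O', 'Z', 'E'] (at root)
Step 4 (down 1): focus=Z path=1 depth=1 children=[] left=['O'] right=['E'] parent=T
Step 5 (right): focus=E path=2 depth=1 children=[] left=['O', 'Z'] right=[] parent=T
Step 6 (up): focus=T path=root depth=0 children=['O', 'Z', 'E'] (at root)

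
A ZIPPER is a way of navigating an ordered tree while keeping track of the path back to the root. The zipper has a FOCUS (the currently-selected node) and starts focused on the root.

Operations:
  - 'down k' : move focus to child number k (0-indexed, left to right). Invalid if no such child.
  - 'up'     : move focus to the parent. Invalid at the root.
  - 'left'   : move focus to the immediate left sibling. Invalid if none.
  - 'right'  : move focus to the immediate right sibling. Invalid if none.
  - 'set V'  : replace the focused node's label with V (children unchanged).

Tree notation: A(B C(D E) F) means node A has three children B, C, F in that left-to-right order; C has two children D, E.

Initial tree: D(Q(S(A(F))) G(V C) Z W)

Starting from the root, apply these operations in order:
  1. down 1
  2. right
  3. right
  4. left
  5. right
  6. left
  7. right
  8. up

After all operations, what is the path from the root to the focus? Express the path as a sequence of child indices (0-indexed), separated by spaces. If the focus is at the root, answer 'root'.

Answer: root

Derivation:
Step 1 (down 1): focus=G path=1 depth=1 children=['V', 'C'] left=['Q'] right=['Z', 'W'] parent=D
Step 2 (right): focus=Z path=2 depth=1 children=[] left=['Q', 'G'] right=['W'] parent=D
Step 3 (right): focus=W path=3 depth=1 children=[] left=['Q', 'G', 'Z'] right=[] parent=D
Step 4 (left): focus=Z path=2 depth=1 children=[] left=['Q', 'G'] right=['W'] parent=D
Step 5 (right): focus=W path=3 depth=1 children=[] left=['Q', 'G', 'Z'] right=[] parent=D
Step 6 (left): focus=Z path=2 depth=1 children=[] left=['Q', 'G'] right=['W'] parent=D
Step 7 (right): focus=W path=3 depth=1 children=[] left=['Q', 'G', 'Z'] right=[] parent=D
Step 8 (up): focus=D path=root depth=0 children=['Q', 'G', 'Z', 'W'] (at root)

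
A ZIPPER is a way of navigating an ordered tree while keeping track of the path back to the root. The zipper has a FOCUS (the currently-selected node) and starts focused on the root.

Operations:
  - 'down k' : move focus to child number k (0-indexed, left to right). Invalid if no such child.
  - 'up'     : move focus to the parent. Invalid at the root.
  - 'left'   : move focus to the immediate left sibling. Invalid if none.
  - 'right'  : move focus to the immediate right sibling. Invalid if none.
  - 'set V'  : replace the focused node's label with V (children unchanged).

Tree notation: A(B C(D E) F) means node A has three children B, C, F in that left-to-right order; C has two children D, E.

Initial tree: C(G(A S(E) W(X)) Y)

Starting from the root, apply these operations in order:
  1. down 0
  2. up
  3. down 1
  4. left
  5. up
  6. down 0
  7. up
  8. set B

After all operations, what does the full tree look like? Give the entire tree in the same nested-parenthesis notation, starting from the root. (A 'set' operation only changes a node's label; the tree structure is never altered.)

Answer: B(G(A S(E) W(X)) Y)

Derivation:
Step 1 (down 0): focus=G path=0 depth=1 children=['A', 'S', 'W'] left=[] right=['Y'] parent=C
Step 2 (up): focus=C path=root depth=0 children=['G', 'Y'] (at root)
Step 3 (down 1): focus=Y path=1 depth=1 children=[] left=['G'] right=[] parent=C
Step 4 (left): focus=G path=0 depth=1 children=['A', 'S', 'W'] left=[] right=['Y'] parent=C
Step 5 (up): focus=C path=root depth=0 children=['G', 'Y'] (at root)
Step 6 (down 0): focus=G path=0 depth=1 children=['A', 'S', 'W'] left=[] right=['Y'] parent=C
Step 7 (up): focus=C path=root depth=0 children=['G', 'Y'] (at root)
Step 8 (set B): focus=B path=root depth=0 children=['G', 'Y'] (at root)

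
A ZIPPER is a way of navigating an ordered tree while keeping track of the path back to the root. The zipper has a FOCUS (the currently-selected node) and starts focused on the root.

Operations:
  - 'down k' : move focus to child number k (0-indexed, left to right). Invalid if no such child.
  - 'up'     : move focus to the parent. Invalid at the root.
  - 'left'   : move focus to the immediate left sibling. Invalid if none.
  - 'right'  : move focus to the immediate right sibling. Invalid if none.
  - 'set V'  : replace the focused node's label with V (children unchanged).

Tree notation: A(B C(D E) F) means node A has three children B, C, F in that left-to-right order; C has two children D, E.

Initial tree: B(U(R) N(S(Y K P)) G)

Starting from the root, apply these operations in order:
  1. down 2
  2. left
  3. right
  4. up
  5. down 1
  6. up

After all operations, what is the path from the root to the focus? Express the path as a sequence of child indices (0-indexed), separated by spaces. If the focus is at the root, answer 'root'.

Step 1 (down 2): focus=G path=2 depth=1 children=[] left=['U', 'N'] right=[] parent=B
Step 2 (left): focus=N path=1 depth=1 children=['S'] left=['U'] right=['G'] parent=B
Step 3 (right): focus=G path=2 depth=1 children=[] left=['U', 'N'] right=[] parent=B
Step 4 (up): focus=B path=root depth=0 children=['U', 'N', 'G'] (at root)
Step 5 (down 1): focus=N path=1 depth=1 children=['S'] left=['U'] right=['G'] parent=B
Step 6 (up): focus=B path=root depth=0 children=['U', 'N', 'G'] (at root)

Answer: root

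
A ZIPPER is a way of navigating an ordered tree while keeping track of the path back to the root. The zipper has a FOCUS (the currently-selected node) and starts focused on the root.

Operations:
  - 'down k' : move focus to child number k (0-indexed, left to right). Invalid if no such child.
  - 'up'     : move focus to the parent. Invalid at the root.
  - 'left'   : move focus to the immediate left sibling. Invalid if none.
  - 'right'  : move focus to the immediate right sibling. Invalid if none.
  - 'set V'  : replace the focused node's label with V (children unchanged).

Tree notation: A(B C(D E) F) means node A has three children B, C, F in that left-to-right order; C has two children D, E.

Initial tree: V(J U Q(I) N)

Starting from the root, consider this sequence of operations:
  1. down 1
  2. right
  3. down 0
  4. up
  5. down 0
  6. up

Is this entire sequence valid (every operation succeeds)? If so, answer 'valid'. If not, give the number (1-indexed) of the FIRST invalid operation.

Answer: valid

Derivation:
Step 1 (down 1): focus=U path=1 depth=1 children=[] left=['J'] right=['Q', 'N'] parent=V
Step 2 (right): focus=Q path=2 depth=1 children=['I'] left=['J', 'U'] right=['N'] parent=V
Step 3 (down 0): focus=I path=2/0 depth=2 children=[] left=[] right=[] parent=Q
Step 4 (up): focus=Q path=2 depth=1 children=['I'] left=['J', 'U'] right=['N'] parent=V
Step 5 (down 0): focus=I path=2/0 depth=2 children=[] left=[] right=[] parent=Q
Step 6 (up): focus=Q path=2 depth=1 children=['I'] left=['J', 'U'] right=['N'] parent=V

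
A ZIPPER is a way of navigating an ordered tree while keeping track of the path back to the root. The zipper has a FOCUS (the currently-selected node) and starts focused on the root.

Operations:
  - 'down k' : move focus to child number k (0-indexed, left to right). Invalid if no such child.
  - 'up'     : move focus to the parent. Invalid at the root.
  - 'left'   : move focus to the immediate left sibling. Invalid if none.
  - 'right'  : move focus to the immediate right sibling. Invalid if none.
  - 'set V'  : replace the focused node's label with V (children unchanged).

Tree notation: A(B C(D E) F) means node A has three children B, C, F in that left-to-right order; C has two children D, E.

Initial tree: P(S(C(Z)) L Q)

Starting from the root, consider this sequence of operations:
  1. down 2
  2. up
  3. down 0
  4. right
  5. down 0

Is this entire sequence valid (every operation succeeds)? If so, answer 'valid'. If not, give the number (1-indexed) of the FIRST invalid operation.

Answer: 5

Derivation:
Step 1 (down 2): focus=Q path=2 depth=1 children=[] left=['S', 'L'] right=[] parent=P
Step 2 (up): focus=P path=root depth=0 children=['S', 'L', 'Q'] (at root)
Step 3 (down 0): focus=S path=0 depth=1 children=['C'] left=[] right=['L', 'Q'] parent=P
Step 4 (right): focus=L path=1 depth=1 children=[] left=['S'] right=['Q'] parent=P
Step 5 (down 0): INVALID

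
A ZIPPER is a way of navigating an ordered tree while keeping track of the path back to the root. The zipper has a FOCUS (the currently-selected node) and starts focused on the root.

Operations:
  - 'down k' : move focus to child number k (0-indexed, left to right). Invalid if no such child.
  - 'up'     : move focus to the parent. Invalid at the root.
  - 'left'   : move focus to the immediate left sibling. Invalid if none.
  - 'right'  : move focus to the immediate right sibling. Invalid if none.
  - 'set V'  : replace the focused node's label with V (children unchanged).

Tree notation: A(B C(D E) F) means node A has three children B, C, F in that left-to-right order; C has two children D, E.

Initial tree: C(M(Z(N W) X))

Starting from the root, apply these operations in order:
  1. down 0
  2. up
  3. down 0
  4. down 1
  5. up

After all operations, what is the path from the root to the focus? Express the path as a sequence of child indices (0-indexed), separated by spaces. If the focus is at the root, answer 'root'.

Answer: 0

Derivation:
Step 1 (down 0): focus=M path=0 depth=1 children=['Z', 'X'] left=[] right=[] parent=C
Step 2 (up): focus=C path=root depth=0 children=['M'] (at root)
Step 3 (down 0): focus=M path=0 depth=1 children=['Z', 'X'] left=[] right=[] parent=C
Step 4 (down 1): focus=X path=0/1 depth=2 children=[] left=['Z'] right=[] parent=M
Step 5 (up): focus=M path=0 depth=1 children=['Z', 'X'] left=[] right=[] parent=C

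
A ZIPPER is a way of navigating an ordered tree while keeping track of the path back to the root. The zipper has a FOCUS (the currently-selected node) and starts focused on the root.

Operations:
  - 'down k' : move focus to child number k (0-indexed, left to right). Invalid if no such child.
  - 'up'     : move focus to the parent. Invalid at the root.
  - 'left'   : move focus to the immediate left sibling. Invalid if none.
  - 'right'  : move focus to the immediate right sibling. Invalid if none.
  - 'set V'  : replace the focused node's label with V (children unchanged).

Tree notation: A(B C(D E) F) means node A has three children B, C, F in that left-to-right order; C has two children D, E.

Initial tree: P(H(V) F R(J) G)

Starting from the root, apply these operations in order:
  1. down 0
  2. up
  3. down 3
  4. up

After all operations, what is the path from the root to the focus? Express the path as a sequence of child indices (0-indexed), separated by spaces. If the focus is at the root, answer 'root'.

Answer: root

Derivation:
Step 1 (down 0): focus=H path=0 depth=1 children=['V'] left=[] right=['F', 'R', 'G'] parent=P
Step 2 (up): focus=P path=root depth=0 children=['H', 'F', 'R', 'G'] (at root)
Step 3 (down 3): focus=G path=3 depth=1 children=[] left=['H', 'F', 'R'] right=[] parent=P
Step 4 (up): focus=P path=root depth=0 children=['H', 'F', 'R', 'G'] (at root)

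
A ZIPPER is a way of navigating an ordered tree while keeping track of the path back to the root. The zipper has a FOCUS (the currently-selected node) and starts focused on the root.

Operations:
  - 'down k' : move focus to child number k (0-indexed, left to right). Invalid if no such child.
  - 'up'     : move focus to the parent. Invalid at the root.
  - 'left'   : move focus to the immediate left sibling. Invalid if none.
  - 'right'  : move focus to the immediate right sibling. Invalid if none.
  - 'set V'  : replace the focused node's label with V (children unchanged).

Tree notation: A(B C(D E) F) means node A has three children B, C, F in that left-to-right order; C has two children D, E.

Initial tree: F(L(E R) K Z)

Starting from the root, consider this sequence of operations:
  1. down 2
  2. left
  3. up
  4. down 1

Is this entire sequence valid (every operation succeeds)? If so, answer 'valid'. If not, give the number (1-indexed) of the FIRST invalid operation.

Answer: valid

Derivation:
Step 1 (down 2): focus=Z path=2 depth=1 children=[] left=['L', 'K'] right=[] parent=F
Step 2 (left): focus=K path=1 depth=1 children=[] left=['L'] right=['Z'] parent=F
Step 3 (up): focus=F path=root depth=0 children=['L', 'K', 'Z'] (at root)
Step 4 (down 1): focus=K path=1 depth=1 children=[] left=['L'] right=['Z'] parent=F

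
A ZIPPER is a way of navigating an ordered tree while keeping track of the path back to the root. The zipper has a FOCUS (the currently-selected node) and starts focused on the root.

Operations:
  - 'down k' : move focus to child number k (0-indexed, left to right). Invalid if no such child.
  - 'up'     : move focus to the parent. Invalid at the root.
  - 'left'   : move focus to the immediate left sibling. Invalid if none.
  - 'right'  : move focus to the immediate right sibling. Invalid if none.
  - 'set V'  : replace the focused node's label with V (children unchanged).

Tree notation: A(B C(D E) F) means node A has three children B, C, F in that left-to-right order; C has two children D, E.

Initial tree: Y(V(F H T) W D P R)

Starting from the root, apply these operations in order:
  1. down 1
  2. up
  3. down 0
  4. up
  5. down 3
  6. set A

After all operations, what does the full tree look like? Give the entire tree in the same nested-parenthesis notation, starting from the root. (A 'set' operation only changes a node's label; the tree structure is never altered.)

Answer: Y(V(F H T) W D A R)

Derivation:
Step 1 (down 1): focus=W path=1 depth=1 children=[] left=['V'] right=['D', 'P', 'R'] parent=Y
Step 2 (up): focus=Y path=root depth=0 children=['V', 'W', 'D', 'P', 'R'] (at root)
Step 3 (down 0): focus=V path=0 depth=1 children=['F', 'H', 'T'] left=[] right=['W', 'D', 'P', 'R'] parent=Y
Step 4 (up): focus=Y path=root depth=0 children=['V', 'W', 'D', 'P', 'R'] (at root)
Step 5 (down 3): focus=P path=3 depth=1 children=[] left=['V', 'W', 'D'] right=['R'] parent=Y
Step 6 (set A): focus=A path=3 depth=1 children=[] left=['V', 'W', 'D'] right=['R'] parent=Y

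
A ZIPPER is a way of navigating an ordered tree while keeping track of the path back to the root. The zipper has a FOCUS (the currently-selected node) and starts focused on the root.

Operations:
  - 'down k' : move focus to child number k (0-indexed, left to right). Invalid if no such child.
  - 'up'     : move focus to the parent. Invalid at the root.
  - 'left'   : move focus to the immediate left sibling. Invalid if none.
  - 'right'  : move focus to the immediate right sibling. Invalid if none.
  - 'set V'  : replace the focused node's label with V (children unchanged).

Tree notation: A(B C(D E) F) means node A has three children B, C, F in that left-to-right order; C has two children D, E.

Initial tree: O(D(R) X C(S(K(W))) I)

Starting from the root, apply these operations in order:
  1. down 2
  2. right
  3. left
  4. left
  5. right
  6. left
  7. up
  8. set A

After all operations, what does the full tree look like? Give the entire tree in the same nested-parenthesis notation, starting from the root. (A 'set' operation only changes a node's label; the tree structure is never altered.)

Answer: A(D(R) X C(S(K(W))) I)

Derivation:
Step 1 (down 2): focus=C path=2 depth=1 children=['S'] left=['D', 'X'] right=['I'] parent=O
Step 2 (right): focus=I path=3 depth=1 children=[] left=['D', 'X', 'C'] right=[] parent=O
Step 3 (left): focus=C path=2 depth=1 children=['S'] left=['D', 'X'] right=['I'] parent=O
Step 4 (left): focus=X path=1 depth=1 children=[] left=['D'] right=['C', 'I'] parent=O
Step 5 (right): focus=C path=2 depth=1 children=['S'] left=['D', 'X'] right=['I'] parent=O
Step 6 (left): focus=X path=1 depth=1 children=[] left=['D'] right=['C', 'I'] parent=O
Step 7 (up): focus=O path=root depth=0 children=['D', 'X', 'C', 'I'] (at root)
Step 8 (set A): focus=A path=root depth=0 children=['D', 'X', 'C', 'I'] (at root)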